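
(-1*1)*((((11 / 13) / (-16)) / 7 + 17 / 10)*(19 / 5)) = -234099 / 36400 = -6.43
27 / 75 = 9 / 25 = 0.36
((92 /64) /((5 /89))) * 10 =2047 /8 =255.88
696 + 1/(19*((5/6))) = 66126/95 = 696.06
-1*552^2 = -304704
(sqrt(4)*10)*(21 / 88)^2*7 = 15435 / 1936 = 7.97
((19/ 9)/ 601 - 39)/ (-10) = 105466/ 27045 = 3.90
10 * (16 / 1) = 160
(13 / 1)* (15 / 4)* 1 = 195 / 4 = 48.75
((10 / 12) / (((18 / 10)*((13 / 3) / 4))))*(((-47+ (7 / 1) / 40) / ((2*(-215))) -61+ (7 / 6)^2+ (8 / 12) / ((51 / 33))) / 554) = -0.05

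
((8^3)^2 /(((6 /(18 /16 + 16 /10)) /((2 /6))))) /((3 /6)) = 3571712 /45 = 79371.38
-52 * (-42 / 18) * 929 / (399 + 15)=169078 / 621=272.27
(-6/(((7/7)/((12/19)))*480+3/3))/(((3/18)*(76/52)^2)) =-6084/274721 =-0.02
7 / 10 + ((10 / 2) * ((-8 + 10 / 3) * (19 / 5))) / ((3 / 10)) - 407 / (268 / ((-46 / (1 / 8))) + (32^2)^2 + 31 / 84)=-26880001403633 / 91163166210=-294.86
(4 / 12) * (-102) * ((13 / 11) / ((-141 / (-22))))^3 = -597584 / 2803221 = -0.21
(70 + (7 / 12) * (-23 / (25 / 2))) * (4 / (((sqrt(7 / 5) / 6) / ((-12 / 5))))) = -70896 * sqrt(35) / 125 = -3355.41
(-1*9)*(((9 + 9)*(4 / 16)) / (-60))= 27 / 40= 0.68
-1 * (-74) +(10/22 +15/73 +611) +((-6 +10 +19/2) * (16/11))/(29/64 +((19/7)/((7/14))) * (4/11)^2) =35803134619/50970425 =702.43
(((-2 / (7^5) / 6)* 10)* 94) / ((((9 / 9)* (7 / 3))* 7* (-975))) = 188 / 160590885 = 0.00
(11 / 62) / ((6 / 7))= 0.21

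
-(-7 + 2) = 5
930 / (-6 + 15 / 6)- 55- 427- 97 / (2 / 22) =-12703 / 7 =-1814.71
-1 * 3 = -3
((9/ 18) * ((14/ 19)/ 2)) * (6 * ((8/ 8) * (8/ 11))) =168/ 209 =0.80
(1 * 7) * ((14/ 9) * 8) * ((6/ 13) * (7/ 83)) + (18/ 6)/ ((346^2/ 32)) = 3.39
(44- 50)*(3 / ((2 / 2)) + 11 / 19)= -408 / 19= -21.47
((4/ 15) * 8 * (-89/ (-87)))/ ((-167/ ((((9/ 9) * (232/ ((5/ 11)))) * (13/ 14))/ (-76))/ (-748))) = -304633472/ 4997475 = -60.96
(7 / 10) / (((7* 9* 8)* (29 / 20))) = 1 / 1044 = 0.00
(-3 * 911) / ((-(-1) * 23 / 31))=-84723 / 23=-3683.61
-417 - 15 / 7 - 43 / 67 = -196879 / 469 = -419.78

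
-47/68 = -0.69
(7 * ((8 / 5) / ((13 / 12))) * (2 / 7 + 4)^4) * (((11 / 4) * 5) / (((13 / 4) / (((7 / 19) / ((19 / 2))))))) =1710720000 / 2989441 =572.25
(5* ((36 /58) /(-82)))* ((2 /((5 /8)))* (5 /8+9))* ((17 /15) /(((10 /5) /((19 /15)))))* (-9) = 223839 /29725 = 7.53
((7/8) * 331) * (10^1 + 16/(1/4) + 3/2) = 349867/16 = 21866.69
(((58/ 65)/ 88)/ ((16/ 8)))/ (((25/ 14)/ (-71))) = -14413/ 71500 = -0.20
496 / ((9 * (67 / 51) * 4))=2108 / 201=10.49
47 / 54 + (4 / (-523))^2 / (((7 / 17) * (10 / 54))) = 450351781 / 516969810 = 0.87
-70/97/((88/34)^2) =-10115/93896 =-0.11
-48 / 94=-24 / 47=-0.51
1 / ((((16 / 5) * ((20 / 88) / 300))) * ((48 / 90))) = 12375 / 16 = 773.44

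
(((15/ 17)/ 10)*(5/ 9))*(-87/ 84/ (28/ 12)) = -145/ 6664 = -0.02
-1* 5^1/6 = -5/6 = -0.83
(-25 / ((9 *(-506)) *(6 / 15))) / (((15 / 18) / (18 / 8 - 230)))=-22775 / 6072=-3.75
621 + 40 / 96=7457 / 12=621.42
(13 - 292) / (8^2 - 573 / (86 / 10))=11997 / 113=106.17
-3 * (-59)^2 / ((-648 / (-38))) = -66139 / 108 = -612.40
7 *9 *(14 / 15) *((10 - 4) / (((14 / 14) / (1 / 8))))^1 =441 / 10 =44.10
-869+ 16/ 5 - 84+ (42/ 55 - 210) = -63747/ 55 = -1159.04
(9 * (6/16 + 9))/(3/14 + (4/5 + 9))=23625/2804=8.43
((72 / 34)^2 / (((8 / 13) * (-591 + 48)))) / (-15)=234 / 261545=0.00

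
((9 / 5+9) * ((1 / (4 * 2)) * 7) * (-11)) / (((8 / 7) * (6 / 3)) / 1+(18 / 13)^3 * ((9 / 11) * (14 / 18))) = -351702351 / 13448800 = -26.15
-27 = -27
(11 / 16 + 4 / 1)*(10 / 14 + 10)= 5625 / 112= 50.22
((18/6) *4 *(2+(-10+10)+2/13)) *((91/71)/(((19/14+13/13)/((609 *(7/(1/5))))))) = 233953440/781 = 299556.26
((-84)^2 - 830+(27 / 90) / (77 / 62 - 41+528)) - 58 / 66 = 31092709364 / 4994715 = 6225.12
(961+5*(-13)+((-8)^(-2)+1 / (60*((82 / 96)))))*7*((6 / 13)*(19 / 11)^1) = 5000.25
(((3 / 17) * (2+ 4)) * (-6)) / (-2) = 54 / 17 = 3.18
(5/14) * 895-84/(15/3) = 21199/70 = 302.84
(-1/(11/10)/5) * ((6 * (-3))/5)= 36/55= 0.65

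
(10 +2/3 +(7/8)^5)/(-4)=-1098997/393216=-2.79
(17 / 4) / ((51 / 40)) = 10 / 3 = 3.33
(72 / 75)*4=3.84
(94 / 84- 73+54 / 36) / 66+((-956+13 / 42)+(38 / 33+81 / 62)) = -20501203 / 21483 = -954.30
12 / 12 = 1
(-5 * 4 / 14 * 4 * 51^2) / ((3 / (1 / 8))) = -4335 / 7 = -619.29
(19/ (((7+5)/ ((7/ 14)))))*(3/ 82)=19/ 656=0.03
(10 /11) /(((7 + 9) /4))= 5 /22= 0.23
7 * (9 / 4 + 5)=203 / 4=50.75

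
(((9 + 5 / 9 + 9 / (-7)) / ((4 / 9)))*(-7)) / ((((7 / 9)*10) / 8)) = -4689 / 35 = -133.97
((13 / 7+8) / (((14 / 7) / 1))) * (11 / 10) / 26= 759 / 3640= 0.21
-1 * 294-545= -839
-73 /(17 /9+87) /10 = -657 /8000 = -0.08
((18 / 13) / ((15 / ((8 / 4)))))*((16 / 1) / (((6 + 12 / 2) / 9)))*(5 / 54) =8 / 39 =0.21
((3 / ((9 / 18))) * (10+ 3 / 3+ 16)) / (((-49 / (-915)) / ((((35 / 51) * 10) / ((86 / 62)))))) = 76585500 / 5117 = 14966.88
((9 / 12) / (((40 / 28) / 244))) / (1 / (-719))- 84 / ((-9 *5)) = -2763061 / 30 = -92102.03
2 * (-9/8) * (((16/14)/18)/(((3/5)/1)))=-5/21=-0.24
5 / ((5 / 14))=14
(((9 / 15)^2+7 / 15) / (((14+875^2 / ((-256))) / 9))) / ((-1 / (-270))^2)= -182.21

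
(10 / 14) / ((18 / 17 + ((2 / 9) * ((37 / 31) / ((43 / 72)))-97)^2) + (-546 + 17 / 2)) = 302071130 / 3715848840781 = 0.00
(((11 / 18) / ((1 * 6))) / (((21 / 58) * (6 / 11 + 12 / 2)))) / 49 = 3509 / 4000752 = 0.00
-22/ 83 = -0.27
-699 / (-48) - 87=-1159 / 16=-72.44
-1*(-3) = 3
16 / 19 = 0.84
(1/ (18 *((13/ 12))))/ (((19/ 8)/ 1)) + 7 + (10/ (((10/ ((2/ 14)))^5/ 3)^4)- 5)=1195288149138227774980000000000000060021/ 591260693265304927410000000000000000000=2.02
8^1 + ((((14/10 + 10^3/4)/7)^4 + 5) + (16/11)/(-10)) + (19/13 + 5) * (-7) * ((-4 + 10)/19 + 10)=6781289533002142/4077198125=1663222.96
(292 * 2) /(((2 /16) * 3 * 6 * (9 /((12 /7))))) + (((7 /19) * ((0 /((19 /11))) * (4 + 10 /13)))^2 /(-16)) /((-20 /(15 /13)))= 9344 /189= 49.44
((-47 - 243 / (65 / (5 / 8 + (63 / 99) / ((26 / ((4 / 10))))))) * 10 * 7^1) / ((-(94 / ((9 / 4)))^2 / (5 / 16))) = 10408381011 / 16820350976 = 0.62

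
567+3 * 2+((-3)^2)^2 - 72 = 582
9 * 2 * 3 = 54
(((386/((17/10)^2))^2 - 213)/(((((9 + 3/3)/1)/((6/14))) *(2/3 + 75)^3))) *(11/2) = 1311703494057/136773289694020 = 0.01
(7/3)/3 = 7/9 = 0.78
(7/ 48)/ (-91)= -1/ 624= -0.00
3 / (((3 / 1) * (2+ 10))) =1 / 12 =0.08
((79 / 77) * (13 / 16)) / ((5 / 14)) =1027 / 440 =2.33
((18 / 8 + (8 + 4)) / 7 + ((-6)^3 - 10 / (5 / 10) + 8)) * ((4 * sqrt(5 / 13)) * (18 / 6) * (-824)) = 15640344 * sqrt(65) / 91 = 1385675.65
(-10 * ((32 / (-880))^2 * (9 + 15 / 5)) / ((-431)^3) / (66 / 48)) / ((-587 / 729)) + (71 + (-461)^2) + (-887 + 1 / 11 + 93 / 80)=211706.25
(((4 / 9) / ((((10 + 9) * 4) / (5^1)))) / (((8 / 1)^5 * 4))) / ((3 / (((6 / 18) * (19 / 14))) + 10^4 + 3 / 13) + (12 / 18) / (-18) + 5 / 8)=0.00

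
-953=-953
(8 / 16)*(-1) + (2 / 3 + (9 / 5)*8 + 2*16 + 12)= 1757 / 30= 58.57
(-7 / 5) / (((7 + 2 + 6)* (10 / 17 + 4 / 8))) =-238 / 2775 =-0.09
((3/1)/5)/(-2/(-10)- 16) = -3/79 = -0.04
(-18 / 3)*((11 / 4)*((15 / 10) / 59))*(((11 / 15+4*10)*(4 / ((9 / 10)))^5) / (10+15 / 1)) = -1376460800 / 1161297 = -1185.28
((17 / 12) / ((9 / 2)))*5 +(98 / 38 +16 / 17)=88853 / 17442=5.09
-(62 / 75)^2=-0.68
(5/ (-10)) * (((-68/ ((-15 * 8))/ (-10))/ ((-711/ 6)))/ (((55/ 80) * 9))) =-68/ 1759725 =-0.00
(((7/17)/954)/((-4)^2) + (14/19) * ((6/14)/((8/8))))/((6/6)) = 1557061/4930272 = 0.32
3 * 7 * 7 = 147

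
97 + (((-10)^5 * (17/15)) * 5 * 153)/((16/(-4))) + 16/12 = 65025295/3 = 21675098.33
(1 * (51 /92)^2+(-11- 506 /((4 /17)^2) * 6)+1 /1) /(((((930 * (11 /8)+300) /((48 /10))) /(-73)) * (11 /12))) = 162665755752 /12248995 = 13279.93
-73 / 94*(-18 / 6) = 219 / 94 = 2.33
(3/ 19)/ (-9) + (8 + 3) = 626/ 57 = 10.98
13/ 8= 1.62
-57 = -57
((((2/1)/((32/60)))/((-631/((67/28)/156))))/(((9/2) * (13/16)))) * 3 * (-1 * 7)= 335/639834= 0.00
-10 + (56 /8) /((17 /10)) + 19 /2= 123 /34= 3.62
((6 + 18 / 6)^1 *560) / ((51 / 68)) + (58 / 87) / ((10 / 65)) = 20173 / 3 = 6724.33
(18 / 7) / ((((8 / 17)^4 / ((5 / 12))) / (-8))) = -1252815 / 7168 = -174.78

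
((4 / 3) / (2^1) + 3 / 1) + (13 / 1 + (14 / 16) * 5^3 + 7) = 3193 / 24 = 133.04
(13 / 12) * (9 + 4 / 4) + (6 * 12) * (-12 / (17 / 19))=-97391 / 102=-954.81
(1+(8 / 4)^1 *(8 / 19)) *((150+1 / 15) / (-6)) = -46.07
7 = 7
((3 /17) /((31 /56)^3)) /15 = 175616 /2532235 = 0.07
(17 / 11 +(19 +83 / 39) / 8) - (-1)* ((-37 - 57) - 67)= -67273 / 429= -156.81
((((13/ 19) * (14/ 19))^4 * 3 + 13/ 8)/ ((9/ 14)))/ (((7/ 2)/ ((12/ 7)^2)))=1976952836456/ 832194589009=2.38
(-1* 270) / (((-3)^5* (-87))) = -10 / 783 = -0.01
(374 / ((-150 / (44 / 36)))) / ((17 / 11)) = -1331 / 675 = -1.97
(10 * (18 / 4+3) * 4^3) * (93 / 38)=223200 / 19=11747.37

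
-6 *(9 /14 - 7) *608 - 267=160467 /7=22923.86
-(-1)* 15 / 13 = 15 / 13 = 1.15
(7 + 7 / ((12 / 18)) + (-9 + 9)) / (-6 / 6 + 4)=35 / 6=5.83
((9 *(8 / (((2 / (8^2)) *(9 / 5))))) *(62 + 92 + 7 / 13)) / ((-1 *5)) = -514304 / 13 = -39561.85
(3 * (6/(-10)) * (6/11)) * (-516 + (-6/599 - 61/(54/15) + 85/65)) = 223556403/428285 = 521.98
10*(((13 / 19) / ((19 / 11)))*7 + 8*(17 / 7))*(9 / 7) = 5049270 / 17689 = 285.45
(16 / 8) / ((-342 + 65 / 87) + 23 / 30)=-580 / 98741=-0.01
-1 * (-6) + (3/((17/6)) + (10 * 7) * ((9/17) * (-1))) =-30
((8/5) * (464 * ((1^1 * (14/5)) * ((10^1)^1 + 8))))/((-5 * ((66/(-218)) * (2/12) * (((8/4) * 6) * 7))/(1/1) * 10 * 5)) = 1213824/34375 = 35.31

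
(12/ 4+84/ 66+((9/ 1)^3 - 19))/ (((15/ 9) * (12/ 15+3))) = 23571/ 209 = 112.78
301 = 301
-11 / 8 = -1.38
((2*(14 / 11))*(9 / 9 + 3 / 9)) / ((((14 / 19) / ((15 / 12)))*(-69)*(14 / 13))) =-1235 / 15939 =-0.08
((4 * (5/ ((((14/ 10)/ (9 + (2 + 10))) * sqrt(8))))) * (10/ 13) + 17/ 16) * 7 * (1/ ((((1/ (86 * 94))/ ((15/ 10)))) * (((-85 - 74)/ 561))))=-11904700500 * sqrt(2)/ 689 - 134919939/ 424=-24753314.66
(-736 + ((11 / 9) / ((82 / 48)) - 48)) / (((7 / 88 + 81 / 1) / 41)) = -8478272 / 21405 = -396.09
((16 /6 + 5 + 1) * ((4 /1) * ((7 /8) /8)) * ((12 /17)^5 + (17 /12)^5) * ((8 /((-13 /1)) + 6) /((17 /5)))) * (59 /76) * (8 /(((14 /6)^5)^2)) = 248258448346806675 /5414537945634019328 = 0.05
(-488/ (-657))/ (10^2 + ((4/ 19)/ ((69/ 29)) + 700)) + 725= 41635462789/ 57428151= 725.00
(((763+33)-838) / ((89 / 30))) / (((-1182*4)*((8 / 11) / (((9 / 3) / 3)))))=1155 / 280528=0.00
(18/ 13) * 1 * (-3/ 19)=-54/ 247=-0.22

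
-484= -484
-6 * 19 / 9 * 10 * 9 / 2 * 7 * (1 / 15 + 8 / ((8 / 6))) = -24206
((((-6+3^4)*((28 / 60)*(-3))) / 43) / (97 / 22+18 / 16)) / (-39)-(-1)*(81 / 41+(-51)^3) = -1480568989850 / 11161553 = -132649.01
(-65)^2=4225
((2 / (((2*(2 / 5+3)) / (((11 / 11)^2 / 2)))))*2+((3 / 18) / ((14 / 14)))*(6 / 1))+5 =107 / 17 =6.29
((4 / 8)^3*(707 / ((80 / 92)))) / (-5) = -16261 / 800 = -20.33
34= 34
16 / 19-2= -22 / 19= -1.16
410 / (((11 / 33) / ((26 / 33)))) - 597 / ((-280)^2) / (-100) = 83574406567 / 86240000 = 969.09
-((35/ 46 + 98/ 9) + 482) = -204371/ 414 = -493.65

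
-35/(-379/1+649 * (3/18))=42/325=0.13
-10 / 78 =-5 / 39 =-0.13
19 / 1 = 19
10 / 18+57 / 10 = 563 / 90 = 6.26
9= 9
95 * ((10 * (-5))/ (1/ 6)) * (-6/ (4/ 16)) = 684000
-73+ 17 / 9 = -640 / 9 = -71.11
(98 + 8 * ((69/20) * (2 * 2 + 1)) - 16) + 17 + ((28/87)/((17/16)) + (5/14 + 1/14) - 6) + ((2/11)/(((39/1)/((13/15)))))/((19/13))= 7521318386/32456655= 231.73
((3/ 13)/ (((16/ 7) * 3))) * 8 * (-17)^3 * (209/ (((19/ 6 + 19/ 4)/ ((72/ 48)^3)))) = -30642381/ 260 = -117855.31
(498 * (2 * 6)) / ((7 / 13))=77688 / 7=11098.29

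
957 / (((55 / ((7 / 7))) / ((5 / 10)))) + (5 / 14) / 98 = 59707 / 6860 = 8.70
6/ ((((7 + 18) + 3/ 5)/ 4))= 15/ 16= 0.94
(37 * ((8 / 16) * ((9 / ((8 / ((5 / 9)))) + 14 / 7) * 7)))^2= 29582721 / 256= 115557.50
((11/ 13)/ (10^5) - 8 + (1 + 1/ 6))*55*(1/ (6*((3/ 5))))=-293149637/ 2808000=-104.40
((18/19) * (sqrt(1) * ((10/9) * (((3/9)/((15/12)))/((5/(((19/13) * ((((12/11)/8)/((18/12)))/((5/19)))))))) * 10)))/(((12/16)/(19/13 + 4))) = 172672/83655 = 2.06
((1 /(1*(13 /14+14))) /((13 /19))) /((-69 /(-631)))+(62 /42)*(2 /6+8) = 2734489 /207207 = 13.20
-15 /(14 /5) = -75 /14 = -5.36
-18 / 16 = -9 / 8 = -1.12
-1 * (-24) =24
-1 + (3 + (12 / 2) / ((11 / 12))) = 94 / 11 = 8.55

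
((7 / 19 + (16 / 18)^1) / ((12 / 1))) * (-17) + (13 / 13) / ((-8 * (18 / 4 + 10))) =-26627 / 14877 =-1.79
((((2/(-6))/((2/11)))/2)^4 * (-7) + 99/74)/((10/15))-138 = -73350931/511488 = -143.41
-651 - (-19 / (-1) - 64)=-606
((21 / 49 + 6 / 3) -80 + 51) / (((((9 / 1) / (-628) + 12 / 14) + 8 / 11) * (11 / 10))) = -1168080 / 75923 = -15.39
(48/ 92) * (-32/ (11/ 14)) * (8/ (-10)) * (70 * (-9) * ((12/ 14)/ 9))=-258048/ 253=-1019.95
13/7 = 1.86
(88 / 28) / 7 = 22 / 49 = 0.45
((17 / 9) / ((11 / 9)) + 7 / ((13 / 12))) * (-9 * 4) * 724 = -29843280 / 143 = -208694.27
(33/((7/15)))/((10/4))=198/7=28.29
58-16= 42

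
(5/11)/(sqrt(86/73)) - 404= -404+5 * sqrt(6278)/946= -403.58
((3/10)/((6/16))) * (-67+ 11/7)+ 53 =23/35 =0.66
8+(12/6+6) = 16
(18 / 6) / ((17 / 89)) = 267 / 17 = 15.71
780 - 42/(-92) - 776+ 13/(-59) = 11497/2714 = 4.24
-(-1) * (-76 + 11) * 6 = -390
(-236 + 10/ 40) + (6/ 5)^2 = -23431/ 100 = -234.31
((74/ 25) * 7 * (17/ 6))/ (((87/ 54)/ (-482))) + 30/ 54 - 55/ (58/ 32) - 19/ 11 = -43547456/ 2475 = -17594.93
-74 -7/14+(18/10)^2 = -3563/50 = -71.26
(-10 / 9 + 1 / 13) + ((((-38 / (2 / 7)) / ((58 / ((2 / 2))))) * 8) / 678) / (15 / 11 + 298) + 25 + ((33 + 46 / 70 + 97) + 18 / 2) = 7230462357806 / 44189804295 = 163.62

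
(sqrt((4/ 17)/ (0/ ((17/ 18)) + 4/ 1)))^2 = 1/ 17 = 0.06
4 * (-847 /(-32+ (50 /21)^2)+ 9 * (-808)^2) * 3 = 204689653317 /2903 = 70509698.01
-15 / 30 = -0.50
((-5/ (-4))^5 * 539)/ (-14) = -240625/ 2048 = -117.49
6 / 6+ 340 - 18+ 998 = 1321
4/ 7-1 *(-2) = 18/ 7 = 2.57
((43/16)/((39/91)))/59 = 301/2832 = 0.11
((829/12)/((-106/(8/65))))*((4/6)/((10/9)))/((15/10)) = -1658/51675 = -0.03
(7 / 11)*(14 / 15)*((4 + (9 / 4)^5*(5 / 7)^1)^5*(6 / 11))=29470217235429000970421317 / 482729585058775040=61049121.80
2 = 2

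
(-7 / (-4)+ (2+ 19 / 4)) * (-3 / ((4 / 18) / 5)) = -2295 / 4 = -573.75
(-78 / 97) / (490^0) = -78 / 97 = -0.80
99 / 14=7.07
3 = 3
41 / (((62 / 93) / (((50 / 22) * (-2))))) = -3075 / 11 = -279.55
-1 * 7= -7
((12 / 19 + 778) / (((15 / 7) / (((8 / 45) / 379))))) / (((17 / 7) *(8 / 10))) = 1449812 / 16526295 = 0.09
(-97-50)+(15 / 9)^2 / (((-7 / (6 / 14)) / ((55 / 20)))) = -86711 / 588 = -147.47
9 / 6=3 / 2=1.50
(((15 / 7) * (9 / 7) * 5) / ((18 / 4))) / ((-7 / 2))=-300 / 343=-0.87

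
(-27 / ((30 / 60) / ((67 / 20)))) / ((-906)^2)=-201 / 912040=-0.00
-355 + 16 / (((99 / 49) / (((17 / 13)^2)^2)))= -938295881 / 2827539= -331.84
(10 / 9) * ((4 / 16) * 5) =1.39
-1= -1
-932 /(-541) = 932 /541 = 1.72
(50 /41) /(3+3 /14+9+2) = 0.09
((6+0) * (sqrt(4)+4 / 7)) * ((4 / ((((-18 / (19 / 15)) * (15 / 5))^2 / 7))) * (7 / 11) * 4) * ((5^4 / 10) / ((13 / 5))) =505400 / 34749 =14.54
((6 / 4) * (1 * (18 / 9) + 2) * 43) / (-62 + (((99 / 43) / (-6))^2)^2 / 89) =-1256040136992 / 301837916767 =-4.16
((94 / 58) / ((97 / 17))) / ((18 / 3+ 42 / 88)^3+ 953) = 68062016 / 293478818801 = 0.00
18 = 18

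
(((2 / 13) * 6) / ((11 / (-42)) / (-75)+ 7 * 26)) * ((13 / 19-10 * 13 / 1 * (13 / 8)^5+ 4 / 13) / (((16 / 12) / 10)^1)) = -422209110605625 / 7540333039616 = -55.99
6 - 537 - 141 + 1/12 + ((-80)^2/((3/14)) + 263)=117831/4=29457.75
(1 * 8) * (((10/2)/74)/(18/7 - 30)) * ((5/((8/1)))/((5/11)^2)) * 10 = -4235/7104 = -0.60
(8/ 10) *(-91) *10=-728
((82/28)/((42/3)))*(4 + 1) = 205/196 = 1.05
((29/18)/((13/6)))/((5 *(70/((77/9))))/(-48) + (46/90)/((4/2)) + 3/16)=-76560/42133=-1.82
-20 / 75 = -0.27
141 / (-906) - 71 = -21489 / 302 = -71.16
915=915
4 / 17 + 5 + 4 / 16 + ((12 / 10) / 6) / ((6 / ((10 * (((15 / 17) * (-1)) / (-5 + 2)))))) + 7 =151 / 12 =12.58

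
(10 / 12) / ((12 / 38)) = 95 / 36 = 2.64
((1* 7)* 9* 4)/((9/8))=224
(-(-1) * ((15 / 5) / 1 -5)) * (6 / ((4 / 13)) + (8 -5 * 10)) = 45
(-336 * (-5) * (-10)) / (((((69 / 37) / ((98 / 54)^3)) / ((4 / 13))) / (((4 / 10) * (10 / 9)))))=-390029964800 / 52966953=-7363.65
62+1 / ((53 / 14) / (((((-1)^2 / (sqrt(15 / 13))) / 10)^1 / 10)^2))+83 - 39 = 106.00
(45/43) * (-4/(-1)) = 180/43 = 4.19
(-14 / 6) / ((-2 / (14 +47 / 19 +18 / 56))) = 19.59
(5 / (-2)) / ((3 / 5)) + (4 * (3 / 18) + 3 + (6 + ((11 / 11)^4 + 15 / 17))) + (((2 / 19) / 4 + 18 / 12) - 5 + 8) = 7693 / 646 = 11.91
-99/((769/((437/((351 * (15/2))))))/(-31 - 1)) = 307648/449865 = 0.68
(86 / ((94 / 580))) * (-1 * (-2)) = 49880 / 47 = 1061.28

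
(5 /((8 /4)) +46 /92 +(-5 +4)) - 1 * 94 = -92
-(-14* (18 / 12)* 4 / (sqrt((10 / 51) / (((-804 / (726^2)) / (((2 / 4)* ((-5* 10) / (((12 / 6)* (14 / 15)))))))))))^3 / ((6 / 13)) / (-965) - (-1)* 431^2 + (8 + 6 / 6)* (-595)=180406 - 2275302848* sqrt(47838) / 26711818203125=180405.98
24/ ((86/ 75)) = 900/ 43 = 20.93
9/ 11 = 0.82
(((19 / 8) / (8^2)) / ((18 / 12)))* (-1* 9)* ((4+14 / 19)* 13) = -1755 / 128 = -13.71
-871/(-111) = 871/111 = 7.85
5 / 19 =0.26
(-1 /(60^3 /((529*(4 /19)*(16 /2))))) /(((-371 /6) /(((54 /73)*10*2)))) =12696 /12864425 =0.00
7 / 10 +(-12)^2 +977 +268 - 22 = 13677 / 10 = 1367.70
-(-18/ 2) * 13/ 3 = 39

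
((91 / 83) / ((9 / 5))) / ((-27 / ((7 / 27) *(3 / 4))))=-3185 / 726084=-0.00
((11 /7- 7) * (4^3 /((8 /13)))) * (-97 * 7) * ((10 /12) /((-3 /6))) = -1916720 /3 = -638906.67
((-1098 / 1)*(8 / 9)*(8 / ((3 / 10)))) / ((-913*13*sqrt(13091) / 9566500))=741760000*sqrt(13091) / 462891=183345.85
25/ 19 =1.32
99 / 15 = 33 / 5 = 6.60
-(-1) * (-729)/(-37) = 729/37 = 19.70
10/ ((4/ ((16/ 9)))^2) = 160/ 81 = 1.98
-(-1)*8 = 8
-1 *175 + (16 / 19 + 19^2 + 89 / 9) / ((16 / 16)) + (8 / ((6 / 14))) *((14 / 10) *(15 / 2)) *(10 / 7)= 81521 / 171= 476.73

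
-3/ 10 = -0.30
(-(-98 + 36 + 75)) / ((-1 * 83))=13 / 83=0.16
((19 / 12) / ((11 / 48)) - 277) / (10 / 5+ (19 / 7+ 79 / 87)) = -1809339 / 37664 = -48.04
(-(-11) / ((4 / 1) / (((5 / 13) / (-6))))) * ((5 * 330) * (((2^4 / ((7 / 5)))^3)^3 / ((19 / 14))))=-712843177193.58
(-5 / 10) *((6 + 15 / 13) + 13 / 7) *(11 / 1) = -4510 / 91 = -49.56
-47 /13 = -3.62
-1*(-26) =26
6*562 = 3372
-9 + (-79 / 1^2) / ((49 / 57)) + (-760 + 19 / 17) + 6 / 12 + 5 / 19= -27191329 / 31654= -859.02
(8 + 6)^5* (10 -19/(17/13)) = -41412448/17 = -2436026.35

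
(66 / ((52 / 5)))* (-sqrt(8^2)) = -660 / 13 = -50.77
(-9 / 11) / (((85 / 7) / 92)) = -5796 / 935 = -6.20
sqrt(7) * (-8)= -8 * sqrt(7)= -21.17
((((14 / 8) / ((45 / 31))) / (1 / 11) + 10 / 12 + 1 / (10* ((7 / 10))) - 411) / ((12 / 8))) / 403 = -499921 / 761670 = -0.66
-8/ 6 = -1.33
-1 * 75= -75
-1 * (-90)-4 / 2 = 88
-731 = -731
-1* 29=-29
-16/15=-1.07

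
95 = 95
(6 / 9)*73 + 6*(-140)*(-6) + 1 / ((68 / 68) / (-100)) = 14966 / 3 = 4988.67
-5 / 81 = -0.06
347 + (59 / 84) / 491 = 347.00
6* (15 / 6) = 15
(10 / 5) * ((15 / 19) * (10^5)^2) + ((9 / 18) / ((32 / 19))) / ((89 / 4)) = 427200000000361 / 27056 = 15789473684.22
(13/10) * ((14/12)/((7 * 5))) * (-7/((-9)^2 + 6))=-91/26100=-0.00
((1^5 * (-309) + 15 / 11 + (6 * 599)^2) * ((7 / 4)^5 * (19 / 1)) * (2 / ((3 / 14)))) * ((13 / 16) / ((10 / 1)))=344066535474753 / 112640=3054567964.09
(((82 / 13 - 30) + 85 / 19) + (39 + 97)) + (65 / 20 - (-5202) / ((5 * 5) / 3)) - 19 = 17914203 / 24700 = 725.27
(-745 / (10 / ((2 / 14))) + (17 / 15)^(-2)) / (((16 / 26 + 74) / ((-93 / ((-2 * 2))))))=-48252399 / 15698480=-3.07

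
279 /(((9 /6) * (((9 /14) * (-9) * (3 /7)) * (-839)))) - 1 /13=11029 /883467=0.01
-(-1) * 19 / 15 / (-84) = -19 / 1260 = -0.02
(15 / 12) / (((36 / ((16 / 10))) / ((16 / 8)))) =1 / 9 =0.11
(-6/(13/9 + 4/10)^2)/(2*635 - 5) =-0.00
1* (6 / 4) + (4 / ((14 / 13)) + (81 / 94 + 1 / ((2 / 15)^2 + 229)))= 103080496 / 16953041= 6.08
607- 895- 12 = -300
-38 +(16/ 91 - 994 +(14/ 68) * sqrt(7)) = -93896/ 91 +7 * sqrt(7)/ 34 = -1031.28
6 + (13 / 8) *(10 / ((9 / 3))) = 137 / 12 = 11.42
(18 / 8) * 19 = 171 / 4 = 42.75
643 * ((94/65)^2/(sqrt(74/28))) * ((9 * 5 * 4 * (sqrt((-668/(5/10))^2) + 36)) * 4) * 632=709414991566848 * sqrt(518)/31265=516424465543.75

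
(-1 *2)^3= -8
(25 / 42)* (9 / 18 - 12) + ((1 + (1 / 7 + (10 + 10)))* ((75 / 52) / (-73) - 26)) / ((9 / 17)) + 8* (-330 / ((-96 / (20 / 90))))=-27631489 / 26572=-1039.87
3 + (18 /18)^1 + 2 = 6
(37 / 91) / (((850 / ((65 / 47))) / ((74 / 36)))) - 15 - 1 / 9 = -15211591 / 1006740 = -15.11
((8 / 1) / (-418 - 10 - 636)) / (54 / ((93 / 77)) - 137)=31 / 380513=0.00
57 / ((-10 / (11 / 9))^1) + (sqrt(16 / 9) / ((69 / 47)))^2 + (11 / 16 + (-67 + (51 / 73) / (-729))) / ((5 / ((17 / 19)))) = -256864672159 / 14263575120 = -18.01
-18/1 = -18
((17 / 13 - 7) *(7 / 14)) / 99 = -37 / 1287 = -0.03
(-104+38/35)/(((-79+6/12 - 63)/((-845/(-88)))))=304369/43582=6.98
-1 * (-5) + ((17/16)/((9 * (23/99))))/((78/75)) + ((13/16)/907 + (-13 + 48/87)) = -1751294045/251667104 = -6.96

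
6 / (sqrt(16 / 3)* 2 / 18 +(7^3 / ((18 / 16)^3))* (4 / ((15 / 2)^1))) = 5761082880 / 123363425749 - 13286025* sqrt(3) / 246726851498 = 0.05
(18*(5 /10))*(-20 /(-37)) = 180 /37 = 4.86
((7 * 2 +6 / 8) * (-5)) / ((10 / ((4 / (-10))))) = 59 / 20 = 2.95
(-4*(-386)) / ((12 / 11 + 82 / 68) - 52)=-31.06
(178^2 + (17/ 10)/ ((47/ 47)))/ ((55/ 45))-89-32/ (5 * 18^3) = 25835.66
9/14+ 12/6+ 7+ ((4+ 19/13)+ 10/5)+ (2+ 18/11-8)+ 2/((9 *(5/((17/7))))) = 1157539/90090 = 12.85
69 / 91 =0.76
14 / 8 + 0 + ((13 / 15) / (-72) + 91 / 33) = 53407 / 11880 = 4.50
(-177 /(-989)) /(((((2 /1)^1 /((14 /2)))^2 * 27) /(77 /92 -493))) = -338247 /8464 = -39.96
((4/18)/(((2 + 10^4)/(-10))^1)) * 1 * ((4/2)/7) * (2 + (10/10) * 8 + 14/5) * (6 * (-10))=5120/105021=0.05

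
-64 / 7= -9.14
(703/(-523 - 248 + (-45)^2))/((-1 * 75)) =-37/4950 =-0.01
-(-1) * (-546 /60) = -91 /10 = -9.10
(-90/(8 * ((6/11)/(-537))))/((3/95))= 2805825/8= 350728.12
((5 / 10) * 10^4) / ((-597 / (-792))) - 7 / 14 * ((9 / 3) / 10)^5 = 263999951643 / 39800000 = 6633.16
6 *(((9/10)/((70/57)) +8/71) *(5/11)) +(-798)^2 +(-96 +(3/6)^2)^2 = 282523349807/437360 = 645974.37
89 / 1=89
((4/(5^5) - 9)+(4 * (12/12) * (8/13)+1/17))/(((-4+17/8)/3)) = 35792928/3453125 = 10.37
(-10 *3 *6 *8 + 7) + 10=-1423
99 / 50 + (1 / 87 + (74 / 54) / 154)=3015142 / 1507275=2.00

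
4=4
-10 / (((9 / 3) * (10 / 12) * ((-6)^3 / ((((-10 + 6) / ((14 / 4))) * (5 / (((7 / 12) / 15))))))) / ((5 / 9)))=-2000 / 1323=-1.51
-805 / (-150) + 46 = 1541 / 30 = 51.37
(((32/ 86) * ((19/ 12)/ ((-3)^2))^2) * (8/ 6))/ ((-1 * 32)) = -361/ 752328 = -0.00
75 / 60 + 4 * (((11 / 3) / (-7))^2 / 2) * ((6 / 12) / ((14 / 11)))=18097 / 12348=1.47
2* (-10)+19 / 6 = -16.83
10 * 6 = 60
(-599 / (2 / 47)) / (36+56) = -153.01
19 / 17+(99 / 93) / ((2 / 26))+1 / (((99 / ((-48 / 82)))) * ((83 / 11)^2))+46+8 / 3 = 9470311212 / 148850623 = 63.62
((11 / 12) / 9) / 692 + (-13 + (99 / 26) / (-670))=-4232980451 / 325475280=-13.01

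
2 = 2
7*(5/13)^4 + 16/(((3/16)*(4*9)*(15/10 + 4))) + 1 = 1.58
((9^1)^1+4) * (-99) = -1287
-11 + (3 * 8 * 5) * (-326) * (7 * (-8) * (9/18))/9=365087/3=121695.67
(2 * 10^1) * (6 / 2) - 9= 51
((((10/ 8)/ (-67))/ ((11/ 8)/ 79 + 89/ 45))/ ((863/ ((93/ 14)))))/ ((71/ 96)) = -158695200/ 1630625690491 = -0.00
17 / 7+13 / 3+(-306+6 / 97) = -609422 / 2037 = -299.18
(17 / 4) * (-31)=-527 / 4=-131.75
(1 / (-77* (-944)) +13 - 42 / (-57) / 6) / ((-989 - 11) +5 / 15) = -54370681 / 4141834928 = -0.01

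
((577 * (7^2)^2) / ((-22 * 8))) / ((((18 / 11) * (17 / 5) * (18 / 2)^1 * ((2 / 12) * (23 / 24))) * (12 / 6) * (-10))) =1385377 / 28152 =49.21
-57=-57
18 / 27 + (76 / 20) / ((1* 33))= 43 / 55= 0.78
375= 375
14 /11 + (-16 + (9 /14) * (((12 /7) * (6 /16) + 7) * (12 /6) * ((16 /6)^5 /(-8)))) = -2624822 /14553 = -180.36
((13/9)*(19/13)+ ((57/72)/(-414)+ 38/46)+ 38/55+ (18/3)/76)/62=38470937/643753440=0.06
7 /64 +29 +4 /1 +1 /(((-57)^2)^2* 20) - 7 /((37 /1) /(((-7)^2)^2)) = -421.13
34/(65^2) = 34/4225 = 0.01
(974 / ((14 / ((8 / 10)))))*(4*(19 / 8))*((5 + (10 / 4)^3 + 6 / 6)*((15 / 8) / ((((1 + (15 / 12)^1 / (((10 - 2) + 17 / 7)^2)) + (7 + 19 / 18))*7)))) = 230323446027 / 681867928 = 337.78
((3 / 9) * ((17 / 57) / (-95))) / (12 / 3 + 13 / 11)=-187 / 925965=-0.00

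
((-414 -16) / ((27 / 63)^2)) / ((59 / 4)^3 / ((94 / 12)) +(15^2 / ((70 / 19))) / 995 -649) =8828633408 / 902329731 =9.78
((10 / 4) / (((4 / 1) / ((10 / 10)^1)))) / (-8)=-5 / 64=-0.08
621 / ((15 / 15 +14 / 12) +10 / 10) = 196.11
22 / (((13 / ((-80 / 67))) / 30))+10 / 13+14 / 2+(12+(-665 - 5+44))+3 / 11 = -491268 / 737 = -666.58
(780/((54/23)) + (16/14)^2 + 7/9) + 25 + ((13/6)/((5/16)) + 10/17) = 4583512/12495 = 366.83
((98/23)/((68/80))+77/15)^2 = 3541083049/34398225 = 102.94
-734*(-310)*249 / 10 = 5665746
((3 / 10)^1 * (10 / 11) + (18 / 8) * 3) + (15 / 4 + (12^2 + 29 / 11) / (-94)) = 433 / 47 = 9.21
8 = 8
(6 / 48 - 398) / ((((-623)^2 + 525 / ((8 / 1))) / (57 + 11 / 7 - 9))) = -1104501 / 21738899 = -0.05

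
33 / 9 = 11 / 3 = 3.67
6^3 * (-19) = -4104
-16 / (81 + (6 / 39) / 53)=-11024 / 55811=-0.20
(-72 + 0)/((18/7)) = -28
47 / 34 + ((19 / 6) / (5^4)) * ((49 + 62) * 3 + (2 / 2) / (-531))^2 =10123772171057 / 17975013750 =563.21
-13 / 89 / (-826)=13 / 73514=0.00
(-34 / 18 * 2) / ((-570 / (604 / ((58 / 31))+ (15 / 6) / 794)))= 28082113 / 13124820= 2.14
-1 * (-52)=52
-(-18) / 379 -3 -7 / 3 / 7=-3736 / 1137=-3.29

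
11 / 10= 1.10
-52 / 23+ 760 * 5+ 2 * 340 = 102988 / 23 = 4477.74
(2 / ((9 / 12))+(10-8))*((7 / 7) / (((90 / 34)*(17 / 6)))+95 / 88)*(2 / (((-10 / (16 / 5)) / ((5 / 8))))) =-11207 / 4950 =-2.26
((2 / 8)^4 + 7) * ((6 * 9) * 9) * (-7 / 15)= -1016631 / 640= -1588.49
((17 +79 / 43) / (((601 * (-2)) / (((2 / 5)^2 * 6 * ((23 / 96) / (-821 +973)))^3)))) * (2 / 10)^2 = -985527 / 453778270720000000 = -0.00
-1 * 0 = 0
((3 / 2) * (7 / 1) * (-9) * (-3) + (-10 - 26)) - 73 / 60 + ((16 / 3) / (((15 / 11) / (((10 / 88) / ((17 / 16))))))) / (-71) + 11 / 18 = 17879669 / 72420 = 246.89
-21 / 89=-0.24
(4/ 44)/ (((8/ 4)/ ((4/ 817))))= 2/ 8987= 0.00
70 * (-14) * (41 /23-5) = 72520 /23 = 3153.04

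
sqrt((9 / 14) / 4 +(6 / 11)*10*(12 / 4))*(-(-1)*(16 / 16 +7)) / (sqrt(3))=18.78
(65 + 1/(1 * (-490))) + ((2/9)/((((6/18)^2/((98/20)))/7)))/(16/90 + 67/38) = 163186771/1626310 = 100.34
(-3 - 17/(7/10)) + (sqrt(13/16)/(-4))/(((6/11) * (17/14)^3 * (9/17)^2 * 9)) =-191/7 - 3773 * sqrt(13)/148716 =-27.38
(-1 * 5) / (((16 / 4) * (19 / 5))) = -25 / 76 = -0.33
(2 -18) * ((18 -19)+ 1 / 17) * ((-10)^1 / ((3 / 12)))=-10240 / 17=-602.35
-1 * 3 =-3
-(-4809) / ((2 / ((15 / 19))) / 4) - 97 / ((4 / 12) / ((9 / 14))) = 1970019 / 266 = 7406.09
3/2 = 1.50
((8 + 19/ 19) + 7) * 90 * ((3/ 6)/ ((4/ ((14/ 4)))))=630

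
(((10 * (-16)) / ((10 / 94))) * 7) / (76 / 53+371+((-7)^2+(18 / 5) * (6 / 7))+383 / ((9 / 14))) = -10.32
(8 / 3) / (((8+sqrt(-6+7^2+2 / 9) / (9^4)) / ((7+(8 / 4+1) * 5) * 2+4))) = 396718580736 / 24794910907 - 2519424 * sqrt(389) / 24794910907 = 16.00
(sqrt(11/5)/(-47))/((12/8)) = -2* sqrt(55)/705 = -0.02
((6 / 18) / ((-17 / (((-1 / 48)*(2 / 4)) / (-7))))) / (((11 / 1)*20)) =-1 / 7539840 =-0.00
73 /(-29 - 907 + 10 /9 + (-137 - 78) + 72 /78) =-8541 /134429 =-0.06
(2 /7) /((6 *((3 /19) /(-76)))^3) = -752734096 /5103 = -147508.15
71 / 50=1.42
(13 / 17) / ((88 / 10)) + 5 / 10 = 439 / 748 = 0.59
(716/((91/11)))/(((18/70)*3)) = 39380/351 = 112.19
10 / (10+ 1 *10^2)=1 / 11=0.09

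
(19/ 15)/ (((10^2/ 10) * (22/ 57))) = 0.33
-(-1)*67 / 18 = 67 / 18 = 3.72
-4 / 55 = -0.07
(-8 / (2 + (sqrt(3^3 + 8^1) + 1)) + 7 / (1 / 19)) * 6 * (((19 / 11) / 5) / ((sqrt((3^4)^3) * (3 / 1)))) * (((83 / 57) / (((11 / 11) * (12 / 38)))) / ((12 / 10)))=2745557 / 5629338 - 3154 * sqrt(35) / 2814669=0.48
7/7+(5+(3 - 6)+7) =10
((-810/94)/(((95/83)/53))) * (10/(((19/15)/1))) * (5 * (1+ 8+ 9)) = -4810306500/16967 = -283509.55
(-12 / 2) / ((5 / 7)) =-42 / 5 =-8.40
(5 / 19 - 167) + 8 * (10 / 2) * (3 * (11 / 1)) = 21912 / 19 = 1153.26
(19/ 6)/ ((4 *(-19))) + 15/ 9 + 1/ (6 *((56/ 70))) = 11/ 6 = 1.83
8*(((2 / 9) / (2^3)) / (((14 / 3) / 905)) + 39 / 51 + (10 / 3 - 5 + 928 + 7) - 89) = 2428985 / 357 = 6803.88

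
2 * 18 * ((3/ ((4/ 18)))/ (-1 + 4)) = 162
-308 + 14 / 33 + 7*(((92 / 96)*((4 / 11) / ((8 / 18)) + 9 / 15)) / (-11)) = -308.44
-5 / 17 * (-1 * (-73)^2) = 26645 / 17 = 1567.35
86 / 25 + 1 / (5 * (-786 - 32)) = 70343 / 20450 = 3.44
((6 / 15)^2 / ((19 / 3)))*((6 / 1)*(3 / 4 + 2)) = 198 / 475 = 0.42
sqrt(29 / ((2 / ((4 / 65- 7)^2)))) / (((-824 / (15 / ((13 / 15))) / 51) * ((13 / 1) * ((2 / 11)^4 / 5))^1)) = -9961.09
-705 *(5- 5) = 0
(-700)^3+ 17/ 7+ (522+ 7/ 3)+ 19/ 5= -36014944291/ 105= -342999469.44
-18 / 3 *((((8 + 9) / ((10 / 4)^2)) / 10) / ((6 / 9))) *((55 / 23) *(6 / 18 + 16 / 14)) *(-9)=313038 / 4025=77.77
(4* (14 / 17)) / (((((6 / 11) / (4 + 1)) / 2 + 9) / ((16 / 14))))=1760 / 4233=0.42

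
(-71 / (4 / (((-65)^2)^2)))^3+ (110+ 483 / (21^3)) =-897788246197285903620846503263 / 28224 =-31809390809144200099944960.00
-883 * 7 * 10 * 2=-123620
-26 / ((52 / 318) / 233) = -37047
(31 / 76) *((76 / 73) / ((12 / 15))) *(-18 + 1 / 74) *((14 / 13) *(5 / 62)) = -232925 / 280904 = -0.83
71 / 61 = 1.16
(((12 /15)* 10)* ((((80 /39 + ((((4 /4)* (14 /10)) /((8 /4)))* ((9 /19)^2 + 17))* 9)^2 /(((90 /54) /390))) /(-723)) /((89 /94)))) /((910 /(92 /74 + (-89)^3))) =1188246791359725786428816 /45881667094297125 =25898073.60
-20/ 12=-5/ 3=-1.67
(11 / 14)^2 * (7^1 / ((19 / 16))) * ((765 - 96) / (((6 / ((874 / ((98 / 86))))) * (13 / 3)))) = 320234244 / 4459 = 71817.50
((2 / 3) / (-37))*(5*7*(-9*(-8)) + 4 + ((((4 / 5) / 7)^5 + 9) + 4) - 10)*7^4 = -88481852766 / 809375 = -109321.21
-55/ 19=-2.89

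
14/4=7/2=3.50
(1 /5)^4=1 /625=0.00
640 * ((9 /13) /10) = 576 /13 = 44.31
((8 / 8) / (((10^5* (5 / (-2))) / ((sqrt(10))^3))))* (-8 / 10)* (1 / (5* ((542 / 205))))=41* sqrt(10) / 16937500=0.00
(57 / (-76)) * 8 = -6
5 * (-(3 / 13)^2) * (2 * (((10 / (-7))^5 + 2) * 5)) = 29873700 / 2840383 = 10.52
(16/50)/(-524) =-0.00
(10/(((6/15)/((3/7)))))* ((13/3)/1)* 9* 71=207675/7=29667.86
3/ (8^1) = 3/ 8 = 0.38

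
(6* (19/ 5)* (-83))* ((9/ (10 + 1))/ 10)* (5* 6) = -4644.98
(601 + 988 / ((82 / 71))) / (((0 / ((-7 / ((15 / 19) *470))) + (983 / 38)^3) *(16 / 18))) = 3686266665 / 38944345567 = 0.09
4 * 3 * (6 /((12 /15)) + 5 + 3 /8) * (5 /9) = 515 /6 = 85.83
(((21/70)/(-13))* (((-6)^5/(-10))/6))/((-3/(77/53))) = 24948/17225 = 1.45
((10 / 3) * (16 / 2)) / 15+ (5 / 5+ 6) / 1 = 79 / 9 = 8.78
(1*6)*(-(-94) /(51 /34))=376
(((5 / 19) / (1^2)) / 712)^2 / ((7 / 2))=25 / 640523744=0.00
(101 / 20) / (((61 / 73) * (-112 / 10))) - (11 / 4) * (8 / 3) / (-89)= -1667983 / 3648288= -0.46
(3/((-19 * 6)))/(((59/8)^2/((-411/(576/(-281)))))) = -38497/396834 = -0.10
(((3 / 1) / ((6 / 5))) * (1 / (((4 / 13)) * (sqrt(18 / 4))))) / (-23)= -65 * sqrt(2) / 552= -0.17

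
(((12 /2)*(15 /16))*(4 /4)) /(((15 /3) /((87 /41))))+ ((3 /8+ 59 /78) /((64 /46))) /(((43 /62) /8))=11.77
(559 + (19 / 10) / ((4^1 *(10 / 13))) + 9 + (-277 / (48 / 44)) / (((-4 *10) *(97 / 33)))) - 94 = 476.78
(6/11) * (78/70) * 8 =1872/385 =4.86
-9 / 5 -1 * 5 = -34 / 5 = -6.80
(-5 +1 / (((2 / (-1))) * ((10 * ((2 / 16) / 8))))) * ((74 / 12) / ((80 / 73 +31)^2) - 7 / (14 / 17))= 5735385983 / 82344735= 69.65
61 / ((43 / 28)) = 1708 / 43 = 39.72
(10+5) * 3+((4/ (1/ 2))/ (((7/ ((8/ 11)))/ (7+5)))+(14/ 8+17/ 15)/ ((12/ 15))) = 216505/ 3696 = 58.58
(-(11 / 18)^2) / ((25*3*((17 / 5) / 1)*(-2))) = 121 / 165240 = 0.00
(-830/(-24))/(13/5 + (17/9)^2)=56025/9992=5.61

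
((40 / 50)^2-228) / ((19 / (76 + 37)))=-642292 / 475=-1352.19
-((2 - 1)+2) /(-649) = 3 /649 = 0.00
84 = 84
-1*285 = -285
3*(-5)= -15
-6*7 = -42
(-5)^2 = 25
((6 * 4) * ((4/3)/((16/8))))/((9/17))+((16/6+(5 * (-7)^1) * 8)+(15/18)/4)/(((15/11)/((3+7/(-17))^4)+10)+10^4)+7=37.19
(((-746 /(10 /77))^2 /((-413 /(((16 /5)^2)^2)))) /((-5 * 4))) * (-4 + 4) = 0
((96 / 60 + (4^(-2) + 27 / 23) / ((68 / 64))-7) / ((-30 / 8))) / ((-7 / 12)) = -132512 / 68425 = -1.94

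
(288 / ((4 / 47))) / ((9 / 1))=376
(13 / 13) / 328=1 / 328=0.00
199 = 199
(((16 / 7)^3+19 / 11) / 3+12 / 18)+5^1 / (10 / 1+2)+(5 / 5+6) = 572273 / 45276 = 12.64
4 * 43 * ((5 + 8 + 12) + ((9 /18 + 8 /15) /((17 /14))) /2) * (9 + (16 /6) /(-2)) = 25648726 /765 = 33527.75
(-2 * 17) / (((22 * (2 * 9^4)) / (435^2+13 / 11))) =-17692648 / 793881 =-22.29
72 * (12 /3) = 288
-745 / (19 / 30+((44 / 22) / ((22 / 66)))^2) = -22350 / 1099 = -20.34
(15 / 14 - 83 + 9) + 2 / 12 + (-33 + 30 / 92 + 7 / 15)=-507001 / 4830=-104.97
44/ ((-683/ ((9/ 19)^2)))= -3564/ 246563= -0.01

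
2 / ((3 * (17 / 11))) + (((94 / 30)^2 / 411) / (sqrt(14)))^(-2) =6105968049232 / 248863731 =24535.39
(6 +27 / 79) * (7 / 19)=3507 / 1501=2.34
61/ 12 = 5.08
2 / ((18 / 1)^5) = 1 / 944784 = 0.00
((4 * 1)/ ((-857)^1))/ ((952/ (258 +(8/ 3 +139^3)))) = -8057639/ 611898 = -13.17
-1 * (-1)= 1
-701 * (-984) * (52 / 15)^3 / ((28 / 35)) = 8082429056 / 225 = 35921906.92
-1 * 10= -10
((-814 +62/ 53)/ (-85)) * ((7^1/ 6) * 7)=78.10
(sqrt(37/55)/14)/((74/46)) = 23 * sqrt(2035)/28490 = 0.04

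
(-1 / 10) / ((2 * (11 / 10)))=-1 / 22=-0.05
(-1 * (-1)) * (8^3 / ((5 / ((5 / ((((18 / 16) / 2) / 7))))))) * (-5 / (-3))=286720 / 27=10619.26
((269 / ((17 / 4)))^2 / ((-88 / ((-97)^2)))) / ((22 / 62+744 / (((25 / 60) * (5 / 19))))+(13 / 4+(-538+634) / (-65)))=-54876078709400 / 869559941481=-63.11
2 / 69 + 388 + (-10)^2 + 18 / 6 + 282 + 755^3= 29695505714 / 69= 430369648.03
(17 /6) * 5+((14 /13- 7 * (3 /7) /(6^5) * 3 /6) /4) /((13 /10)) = 14.37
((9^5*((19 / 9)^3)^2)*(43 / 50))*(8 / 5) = 8091891532 / 1125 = 7192792.47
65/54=1.20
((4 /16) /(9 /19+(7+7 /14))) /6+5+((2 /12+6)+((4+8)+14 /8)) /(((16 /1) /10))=17.45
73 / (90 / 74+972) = 2701 / 36009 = 0.08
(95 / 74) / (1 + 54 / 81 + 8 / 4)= 285 / 814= 0.35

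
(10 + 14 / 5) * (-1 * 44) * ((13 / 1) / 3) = -36608 / 15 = -2440.53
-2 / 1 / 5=-2 / 5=-0.40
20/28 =5/7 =0.71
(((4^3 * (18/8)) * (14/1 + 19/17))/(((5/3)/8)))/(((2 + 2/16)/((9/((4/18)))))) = 287774208/1445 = 199151.70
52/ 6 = 26/ 3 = 8.67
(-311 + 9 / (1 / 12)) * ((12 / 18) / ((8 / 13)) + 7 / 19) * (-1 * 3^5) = 5442633 / 76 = 71613.59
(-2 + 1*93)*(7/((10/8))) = 2548/5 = 509.60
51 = 51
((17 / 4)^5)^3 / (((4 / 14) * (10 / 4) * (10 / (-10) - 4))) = -20036961360568710551 / 26843545600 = -746434977.67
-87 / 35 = -2.49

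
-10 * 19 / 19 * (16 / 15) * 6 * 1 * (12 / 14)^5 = -497664 / 16807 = -29.61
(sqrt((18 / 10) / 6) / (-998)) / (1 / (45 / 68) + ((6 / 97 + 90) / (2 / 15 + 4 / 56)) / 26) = -0.00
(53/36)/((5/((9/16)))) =53/320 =0.17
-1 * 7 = -7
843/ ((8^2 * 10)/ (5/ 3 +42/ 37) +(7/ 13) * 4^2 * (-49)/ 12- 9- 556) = -2.27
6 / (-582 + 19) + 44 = 24766 / 563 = 43.99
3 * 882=2646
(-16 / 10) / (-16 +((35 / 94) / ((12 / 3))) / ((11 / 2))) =0.10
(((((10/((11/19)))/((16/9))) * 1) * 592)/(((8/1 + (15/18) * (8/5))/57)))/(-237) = -1803195/12166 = -148.22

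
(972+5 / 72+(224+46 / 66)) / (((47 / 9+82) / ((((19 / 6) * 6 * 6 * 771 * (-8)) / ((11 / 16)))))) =-1332949777056 / 94985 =-14033266.06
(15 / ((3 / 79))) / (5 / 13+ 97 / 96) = 492960 / 1741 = 283.15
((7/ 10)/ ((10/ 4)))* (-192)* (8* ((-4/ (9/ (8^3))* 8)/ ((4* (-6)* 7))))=-1048576/ 225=-4660.34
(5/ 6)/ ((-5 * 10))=-1/ 60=-0.02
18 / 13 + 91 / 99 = 2965 / 1287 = 2.30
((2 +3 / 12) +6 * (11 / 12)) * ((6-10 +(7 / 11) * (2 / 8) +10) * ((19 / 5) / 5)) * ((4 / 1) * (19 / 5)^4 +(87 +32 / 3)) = 278850721763 / 8250000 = 33800.09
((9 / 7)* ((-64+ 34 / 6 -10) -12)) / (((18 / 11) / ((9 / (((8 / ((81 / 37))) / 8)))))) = -644193 / 518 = -1243.62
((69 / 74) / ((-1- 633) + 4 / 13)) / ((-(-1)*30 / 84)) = -2093 / 508010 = -0.00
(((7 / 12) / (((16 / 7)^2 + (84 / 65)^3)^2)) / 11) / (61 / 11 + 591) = 1267565294734375 / 777181725206288891904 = 0.00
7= 7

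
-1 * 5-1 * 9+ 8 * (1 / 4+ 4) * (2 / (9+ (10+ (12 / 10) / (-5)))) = -10.38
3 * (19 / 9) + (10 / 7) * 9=19.19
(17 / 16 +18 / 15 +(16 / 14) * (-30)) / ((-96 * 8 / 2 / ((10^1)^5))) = 11208125 / 1344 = 8339.38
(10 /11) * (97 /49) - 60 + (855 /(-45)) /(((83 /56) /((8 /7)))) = -3259134 /44737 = -72.85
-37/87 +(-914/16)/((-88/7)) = 252265/61248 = 4.12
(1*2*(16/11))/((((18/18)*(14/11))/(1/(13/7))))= 1.23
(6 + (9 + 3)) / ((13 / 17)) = 306 / 13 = 23.54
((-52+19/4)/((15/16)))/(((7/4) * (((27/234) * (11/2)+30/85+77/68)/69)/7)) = -30741984/4685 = -6561.79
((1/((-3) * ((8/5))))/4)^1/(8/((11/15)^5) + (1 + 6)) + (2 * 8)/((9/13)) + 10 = 33.11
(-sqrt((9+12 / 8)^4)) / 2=-441 / 8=-55.12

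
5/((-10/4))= -2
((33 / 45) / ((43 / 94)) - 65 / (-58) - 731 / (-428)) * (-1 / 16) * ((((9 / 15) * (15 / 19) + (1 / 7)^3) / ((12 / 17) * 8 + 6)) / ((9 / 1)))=-936689342513 / 743784098460480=-0.00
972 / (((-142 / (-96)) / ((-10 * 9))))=-4199040 / 71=-59141.41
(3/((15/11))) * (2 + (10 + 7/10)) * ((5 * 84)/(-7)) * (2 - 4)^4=-134112/5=-26822.40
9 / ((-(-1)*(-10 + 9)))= -9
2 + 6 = 8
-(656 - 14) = -642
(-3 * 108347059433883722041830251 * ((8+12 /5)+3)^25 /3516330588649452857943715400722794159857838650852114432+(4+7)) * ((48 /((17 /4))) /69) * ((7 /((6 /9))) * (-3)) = -634363315703383227600407367939343071822255785479983644752894755417443008227 /12804616802948862942457131312066805702675272826880000000000000000000000000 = -49.54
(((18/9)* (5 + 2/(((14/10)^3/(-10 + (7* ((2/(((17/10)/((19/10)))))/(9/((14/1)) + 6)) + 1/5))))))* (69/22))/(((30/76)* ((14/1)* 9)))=-412091/7669431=-0.05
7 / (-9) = -7 / 9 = -0.78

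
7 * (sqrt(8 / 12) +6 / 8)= 21 / 4 +7 * sqrt(6) / 3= 10.97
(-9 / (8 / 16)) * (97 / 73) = -1746 / 73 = -23.92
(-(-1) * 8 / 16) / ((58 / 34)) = 17 / 58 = 0.29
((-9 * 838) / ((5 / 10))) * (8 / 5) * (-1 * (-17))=-2051424 / 5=-410284.80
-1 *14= -14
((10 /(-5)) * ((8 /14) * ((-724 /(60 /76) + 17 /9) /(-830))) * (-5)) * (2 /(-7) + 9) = 10048652 /183015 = 54.91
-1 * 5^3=-125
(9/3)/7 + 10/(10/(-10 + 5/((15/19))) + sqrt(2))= -1509/329 - 605 *sqrt(2)/329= -7.19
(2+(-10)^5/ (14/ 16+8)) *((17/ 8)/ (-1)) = 6798793/ 284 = 23939.41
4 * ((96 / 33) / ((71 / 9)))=1152 / 781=1.48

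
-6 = -6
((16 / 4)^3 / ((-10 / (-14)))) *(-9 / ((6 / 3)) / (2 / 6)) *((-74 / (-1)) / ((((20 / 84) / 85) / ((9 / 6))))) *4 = -958656384 / 5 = -191731276.80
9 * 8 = 72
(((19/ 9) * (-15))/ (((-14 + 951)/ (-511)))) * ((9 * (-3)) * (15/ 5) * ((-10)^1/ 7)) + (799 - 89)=2708.35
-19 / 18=-1.06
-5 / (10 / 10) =-5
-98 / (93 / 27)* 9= -7938 / 31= -256.06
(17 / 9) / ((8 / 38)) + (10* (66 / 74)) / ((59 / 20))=942709 / 78588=12.00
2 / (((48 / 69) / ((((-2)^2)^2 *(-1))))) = -46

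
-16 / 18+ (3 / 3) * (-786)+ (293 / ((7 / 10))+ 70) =-18794 / 63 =-298.32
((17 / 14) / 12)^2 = 289 / 28224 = 0.01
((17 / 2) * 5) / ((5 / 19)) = 323 / 2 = 161.50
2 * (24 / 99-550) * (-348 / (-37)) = -4208944 / 407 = -10341.39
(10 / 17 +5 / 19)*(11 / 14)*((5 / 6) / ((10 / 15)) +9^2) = 142175 / 2584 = 55.02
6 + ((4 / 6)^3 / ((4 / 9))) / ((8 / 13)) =85 / 12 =7.08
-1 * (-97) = 97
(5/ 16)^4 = 625/ 65536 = 0.01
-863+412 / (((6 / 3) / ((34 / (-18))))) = -11269 / 9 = -1252.11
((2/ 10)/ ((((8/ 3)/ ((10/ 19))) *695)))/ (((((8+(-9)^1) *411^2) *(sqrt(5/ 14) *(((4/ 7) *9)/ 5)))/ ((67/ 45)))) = -469 *sqrt(70)/ 4818099898800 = -0.00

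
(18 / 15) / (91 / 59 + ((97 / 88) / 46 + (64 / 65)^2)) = 1210878240 / 2558790347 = 0.47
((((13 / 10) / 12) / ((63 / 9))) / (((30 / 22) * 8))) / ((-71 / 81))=-0.00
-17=-17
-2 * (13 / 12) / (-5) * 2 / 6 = 13 / 90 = 0.14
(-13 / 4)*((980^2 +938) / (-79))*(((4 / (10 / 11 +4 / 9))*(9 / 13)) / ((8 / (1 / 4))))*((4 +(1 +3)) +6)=2997932553 / 84688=35399.73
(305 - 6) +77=376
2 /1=2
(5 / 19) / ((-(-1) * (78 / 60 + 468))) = 50 / 89167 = 0.00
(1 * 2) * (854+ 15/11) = 18818/11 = 1710.73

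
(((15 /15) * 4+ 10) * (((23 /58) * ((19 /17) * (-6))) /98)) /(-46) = 0.01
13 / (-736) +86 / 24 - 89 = -188639 / 2208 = -85.43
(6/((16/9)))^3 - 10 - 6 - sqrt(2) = 11491/512 - sqrt(2) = 21.03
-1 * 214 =-214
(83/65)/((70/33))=2739/4550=0.60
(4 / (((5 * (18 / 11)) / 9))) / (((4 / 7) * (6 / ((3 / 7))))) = 0.55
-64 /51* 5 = -320 /51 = -6.27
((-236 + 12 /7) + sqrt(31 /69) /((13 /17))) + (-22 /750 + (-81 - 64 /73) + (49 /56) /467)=-226363817681 /715911000 + 17 * sqrt(2139) /897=-315.31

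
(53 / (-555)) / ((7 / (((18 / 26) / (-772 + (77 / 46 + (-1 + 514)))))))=7314 / 199275895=0.00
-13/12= -1.08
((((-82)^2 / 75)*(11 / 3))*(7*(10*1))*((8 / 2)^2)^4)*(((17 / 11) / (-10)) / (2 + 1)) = -52439023616 / 675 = -77687442.39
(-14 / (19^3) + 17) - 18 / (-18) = 123448 / 6859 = 18.00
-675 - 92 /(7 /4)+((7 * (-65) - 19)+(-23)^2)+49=-4365 /7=-623.57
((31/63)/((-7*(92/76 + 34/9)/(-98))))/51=1178/43503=0.03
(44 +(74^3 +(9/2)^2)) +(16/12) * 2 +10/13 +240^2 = 462891.69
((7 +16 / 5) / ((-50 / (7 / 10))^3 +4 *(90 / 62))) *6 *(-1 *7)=11387943 / 9687345650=0.00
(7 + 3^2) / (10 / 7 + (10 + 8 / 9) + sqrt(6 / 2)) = 782208 / 590269 - 63504 * sqrt(3) / 590269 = 1.14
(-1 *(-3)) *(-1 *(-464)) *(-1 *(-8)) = 11136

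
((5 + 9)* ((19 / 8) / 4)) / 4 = 133 / 64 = 2.08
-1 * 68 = -68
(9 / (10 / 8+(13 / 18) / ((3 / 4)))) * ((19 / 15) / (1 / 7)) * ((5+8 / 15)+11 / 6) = 1587222 / 5975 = 265.64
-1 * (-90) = 90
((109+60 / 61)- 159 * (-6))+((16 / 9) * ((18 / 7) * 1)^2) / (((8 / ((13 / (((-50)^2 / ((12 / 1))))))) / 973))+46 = 320035907 / 266875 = 1199.20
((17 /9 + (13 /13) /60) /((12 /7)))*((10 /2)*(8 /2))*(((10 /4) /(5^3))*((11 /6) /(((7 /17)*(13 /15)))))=64141 /28080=2.28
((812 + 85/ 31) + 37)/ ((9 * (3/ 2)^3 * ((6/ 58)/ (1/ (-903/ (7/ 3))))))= -6125728/ 8745813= -0.70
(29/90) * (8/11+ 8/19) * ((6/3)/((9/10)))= 4640/5643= 0.82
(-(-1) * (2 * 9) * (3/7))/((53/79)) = 4266/371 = 11.50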